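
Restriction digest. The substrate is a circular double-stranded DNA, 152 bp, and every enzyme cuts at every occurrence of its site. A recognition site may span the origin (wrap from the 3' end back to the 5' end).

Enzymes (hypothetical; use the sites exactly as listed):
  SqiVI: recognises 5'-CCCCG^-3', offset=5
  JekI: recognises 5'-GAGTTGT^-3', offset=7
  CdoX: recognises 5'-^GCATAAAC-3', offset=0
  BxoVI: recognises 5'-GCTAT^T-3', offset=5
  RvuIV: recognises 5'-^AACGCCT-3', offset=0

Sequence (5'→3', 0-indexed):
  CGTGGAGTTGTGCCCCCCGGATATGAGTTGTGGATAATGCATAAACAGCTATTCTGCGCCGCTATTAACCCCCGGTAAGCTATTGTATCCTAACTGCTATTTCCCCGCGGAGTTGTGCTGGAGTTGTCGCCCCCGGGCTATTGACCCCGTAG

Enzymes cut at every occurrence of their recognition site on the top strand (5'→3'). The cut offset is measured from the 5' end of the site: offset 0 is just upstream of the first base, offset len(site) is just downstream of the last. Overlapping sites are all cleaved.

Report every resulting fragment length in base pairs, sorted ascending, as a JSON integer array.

[6,7,7,8,8,8,9,9,9,11,12,13,14,14,17]

Per-enzyme occurrences:
  SqiVI (CCCCG, off=5): starts [14, 69, 102, 130, 144] → cuts [19, 74, 107, 135, 149]
  JekI (GAGTTGT, off=7): starts [4, 24, 109, 120] → cuts [11, 31, 116, 127]
  CdoX (GCATAAAC, off=0): starts [38] → cuts [38]
  BxoVI (GCTATT, off=5): starts [47, 60, 78, 95, 136] → cuts [52, 65, 83, 100, 141]
  RvuIV (AACGCCT, off=0): no sites

All cut coordinates (distinct, sorted): [11, 19, 31, 38, 52, 65, 74, 83, 100, 107, 116, 127, 135, 141, 149]

Fragment lengths:
  11→19: 8 bp
  19→31: 12 bp
  31→38: 7 bp
  38→52: 14 bp
  52→65: 13 bp
  65→74: 9 bp
  74→83: 9 bp
  83→100: 17 bp
  100→107: 7 bp
  107→116: 9 bp
  116→127: 11 bp
  127→135: 8 bp
  135→141: 6 bp
  141→149: 8 bp
  149→11 (wrap): 152-149+11 = 14 bp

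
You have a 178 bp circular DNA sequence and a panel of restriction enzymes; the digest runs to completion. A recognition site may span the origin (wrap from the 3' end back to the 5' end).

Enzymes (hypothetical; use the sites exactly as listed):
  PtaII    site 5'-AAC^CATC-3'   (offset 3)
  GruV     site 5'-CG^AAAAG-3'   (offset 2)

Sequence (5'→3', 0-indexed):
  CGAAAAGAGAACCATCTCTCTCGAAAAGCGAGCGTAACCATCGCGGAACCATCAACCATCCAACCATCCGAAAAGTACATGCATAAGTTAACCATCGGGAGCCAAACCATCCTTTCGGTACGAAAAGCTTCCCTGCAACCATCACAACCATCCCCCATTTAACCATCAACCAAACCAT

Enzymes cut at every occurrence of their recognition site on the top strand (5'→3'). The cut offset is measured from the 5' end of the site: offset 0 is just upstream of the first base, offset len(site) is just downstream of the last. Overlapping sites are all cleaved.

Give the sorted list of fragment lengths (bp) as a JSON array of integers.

Site scan:
  PtaII (AACCATC, off=3): starts [9, 35, 46, 53, 61, 89, 104, 136, 145, 160, 172] → cuts [12, 38, 49, 56, 64, 92, 107, 139, 148, 163, 175]
  GruV (CGAAAAG, off=2): starts [0, 21, 68, 120] → cuts [2, 23, 70, 122]

Pooled cuts: [2, 12, 23, 38, 49, 56, 64, 70, 92, 107, 122, 139, 148, 163, 175]

Fragment lengths:
  2→12: 10 bp
  12→23: 11 bp
  23→38: 15 bp
  38→49: 11 bp
  49→56: 7 bp
  56→64: 8 bp
  64→70: 6 bp
  70→92: 22 bp
  92→107: 15 bp
  107→122: 15 bp
  122→139: 17 bp
  139→148: 9 bp
  148→163: 15 bp
  163→175: 12 bp
  175→2 (wrap): 178-175+2 = 5 bp

[5,6,7,8,9,10,11,11,12,15,15,15,15,17,22]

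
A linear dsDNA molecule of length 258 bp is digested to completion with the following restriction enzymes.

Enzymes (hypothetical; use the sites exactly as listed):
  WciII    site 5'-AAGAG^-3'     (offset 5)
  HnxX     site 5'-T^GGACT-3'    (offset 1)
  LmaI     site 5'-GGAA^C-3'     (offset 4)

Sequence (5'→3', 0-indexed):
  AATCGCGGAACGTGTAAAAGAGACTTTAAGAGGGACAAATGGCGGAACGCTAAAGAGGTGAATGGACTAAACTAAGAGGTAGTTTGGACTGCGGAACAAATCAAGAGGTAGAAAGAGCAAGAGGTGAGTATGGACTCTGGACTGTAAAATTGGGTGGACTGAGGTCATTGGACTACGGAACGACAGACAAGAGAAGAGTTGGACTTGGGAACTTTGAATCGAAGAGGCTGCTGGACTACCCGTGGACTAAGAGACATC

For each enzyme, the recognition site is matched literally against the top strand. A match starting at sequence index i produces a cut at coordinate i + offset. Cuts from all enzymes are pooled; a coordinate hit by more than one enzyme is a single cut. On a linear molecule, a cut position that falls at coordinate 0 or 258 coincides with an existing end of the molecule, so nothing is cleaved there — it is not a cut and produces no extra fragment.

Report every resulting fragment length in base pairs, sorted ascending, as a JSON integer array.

Per-enzyme occurrences:
  WciII (AAGAG, off=5): starts [17, 27, 52, 73, 102, 112, 118, 188, 193, 221, 248] → cuts [22, 32, 57, 78, 107, 117, 123, 193, 198, 226, 253]
  HnxX (TGGACT, off=1): starts [62, 84, 130, 137, 154, 168, 199, 231, 242] → cuts [63, 85, 131, 138, 155, 169, 200, 232, 243]
  LmaI (GGAAC, off=4): starts [6, 43, 92, 176, 207] → cuts [10, 47, 96, 180, 211]

All cut coordinates (distinct, sorted): [10, 22, 32, 47, 57, 63, 78, 85, 96, 107, 117, 123, 131, 138, 155, 169, 180, 193, 198, 200, 211, 226, 232, 243, 253]

Fragments:
  [0,10): 10 bp
  [10,22): 12 bp
  [22,32): 10 bp
  [32,47): 15 bp
  [47,57): 10 bp
  [57,63): 6 bp
  [63,78): 15 bp
  [78,85): 7 bp
  [85,96): 11 bp
  [96,107): 11 bp
  [107,117): 10 bp
  [117,123): 6 bp
  [123,131): 8 bp
  [131,138): 7 bp
  [138,155): 17 bp
  [155,169): 14 bp
  [169,180): 11 bp
  [180,193): 13 bp
  [193,198): 5 bp
  [198,200): 2 bp
  [200,211): 11 bp
  [211,226): 15 bp
  [226,232): 6 bp
  [232,243): 11 bp
  [243,253): 10 bp
  [253,258): 5 bp

[2,5,5,6,6,6,7,7,8,10,10,10,10,10,11,11,11,11,11,12,13,14,15,15,15,17]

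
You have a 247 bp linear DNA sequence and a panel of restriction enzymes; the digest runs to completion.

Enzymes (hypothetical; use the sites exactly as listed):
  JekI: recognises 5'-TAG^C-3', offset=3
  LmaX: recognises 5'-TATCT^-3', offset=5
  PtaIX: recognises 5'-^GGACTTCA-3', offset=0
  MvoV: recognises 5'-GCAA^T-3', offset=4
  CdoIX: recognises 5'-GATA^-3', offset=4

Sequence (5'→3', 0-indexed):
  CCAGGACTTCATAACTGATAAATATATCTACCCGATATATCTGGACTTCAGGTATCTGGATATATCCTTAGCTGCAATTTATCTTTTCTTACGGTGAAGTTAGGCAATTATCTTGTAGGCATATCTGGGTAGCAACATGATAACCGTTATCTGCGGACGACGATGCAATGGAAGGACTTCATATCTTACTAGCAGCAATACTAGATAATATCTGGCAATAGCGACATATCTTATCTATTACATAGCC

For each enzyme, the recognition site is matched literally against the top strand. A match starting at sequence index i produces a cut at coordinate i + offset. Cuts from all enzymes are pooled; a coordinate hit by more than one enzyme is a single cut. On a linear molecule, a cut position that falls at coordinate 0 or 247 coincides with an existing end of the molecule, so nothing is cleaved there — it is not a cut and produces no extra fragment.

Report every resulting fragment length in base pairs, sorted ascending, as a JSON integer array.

[2,3,3,5,5,5,5,5,6,6,6,6,6,6,7,8,9,9,9,9,10,10,10,13,13,15,16,17,23]

Per-enzyme occurrences:
  JekI TAGC/3: at [68, 129, 189, 218, 242] ⇒ [71, 132, 192, 221, 245]
  LmaX TATCT/5: at [24, 37, 52, 79, 108, 121, 147, 181, 208, 226, 231] ⇒ [29, 42, 57, 84, 113, 126, 152, 186, 213, 231, 236]
  PtaIX GGACTTCA/0: at [3, 42, 173] ⇒ [3, 42, 173]
  MvoV GCAAT/4: at [73, 103, 164, 194, 214] ⇒ [77, 107, 168, 198, 218]
  CdoIX GATA/4: at [16, 33, 58, 138, 203] ⇒ [20, 37, 62, 142, 207]

All cut coordinates (distinct, sorted): [3, 20, 29, 37, 42, 57, 62, 71, 77, 84, 107, 113, 126, 132, 142, 152, 168, 173, 186, 192, 198, 207, 213, 218, 221, 231, 236, 245]

Fragments:
  [0,3): 3 bp
  [3,20): 17 bp
  [20,29): 9 bp
  [29,37): 8 bp
  [37,42): 5 bp
  [42,57): 15 bp
  [57,62): 5 bp
  [62,71): 9 bp
  [71,77): 6 bp
  [77,84): 7 bp
  [84,107): 23 bp
  [107,113): 6 bp
  [113,126): 13 bp
  [126,132): 6 bp
  [132,142): 10 bp
  [142,152): 10 bp
  [152,168): 16 bp
  [168,173): 5 bp
  [173,186): 13 bp
  [186,192): 6 bp
  [192,198): 6 bp
  [198,207): 9 bp
  [207,213): 6 bp
  [213,218): 5 bp
  [218,221): 3 bp
  [221,231): 10 bp
  [231,236): 5 bp
  [236,245): 9 bp
  [245,247): 2 bp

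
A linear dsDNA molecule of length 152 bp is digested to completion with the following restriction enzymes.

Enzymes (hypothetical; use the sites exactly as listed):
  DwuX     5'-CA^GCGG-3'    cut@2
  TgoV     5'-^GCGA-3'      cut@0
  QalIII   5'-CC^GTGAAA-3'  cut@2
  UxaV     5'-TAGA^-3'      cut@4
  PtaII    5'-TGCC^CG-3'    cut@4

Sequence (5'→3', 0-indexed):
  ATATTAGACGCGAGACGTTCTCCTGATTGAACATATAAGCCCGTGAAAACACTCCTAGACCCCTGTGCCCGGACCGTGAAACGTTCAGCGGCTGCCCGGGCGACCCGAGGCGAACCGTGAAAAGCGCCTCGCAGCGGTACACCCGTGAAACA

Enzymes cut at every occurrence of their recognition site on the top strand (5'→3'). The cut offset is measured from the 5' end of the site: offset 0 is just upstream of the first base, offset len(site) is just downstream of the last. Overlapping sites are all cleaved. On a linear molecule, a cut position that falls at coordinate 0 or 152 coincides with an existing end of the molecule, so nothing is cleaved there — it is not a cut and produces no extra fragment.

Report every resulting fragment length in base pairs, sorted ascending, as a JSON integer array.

[1,3,6,7,8,8,9,10,10,11,12,17,17,33]

Per-enzyme occurrences:
  DwuX CAGCGG/2: at [85, 131] ⇒ [87, 133]
  TgoV GCGA/0: at [9, 99, 109] ⇒ [9, 99, 109]
  QalIII CCGTGAAA/2: at [40, 73, 114, 142] ⇒ [42, 75, 116, 144]
  UxaV TAGA/4: at [4, 55] ⇒ [8, 59]
  PtaII TGCCCG/4: at [65, 92] ⇒ [69, 96]

All cut coordinates (distinct, sorted): [8, 9, 42, 59, 69, 75, 87, 96, 99, 109, 116, 133, 144]

Fragments:
  [0,8): 8 bp
  [8,9): 1 bp
  [9,42): 33 bp
  [42,59): 17 bp
  [59,69): 10 bp
  [69,75): 6 bp
  [75,87): 12 bp
  [87,96): 9 bp
  [96,99): 3 bp
  [99,109): 10 bp
  [109,116): 7 bp
  [116,133): 17 bp
  [133,144): 11 bp
  [144,152): 8 bp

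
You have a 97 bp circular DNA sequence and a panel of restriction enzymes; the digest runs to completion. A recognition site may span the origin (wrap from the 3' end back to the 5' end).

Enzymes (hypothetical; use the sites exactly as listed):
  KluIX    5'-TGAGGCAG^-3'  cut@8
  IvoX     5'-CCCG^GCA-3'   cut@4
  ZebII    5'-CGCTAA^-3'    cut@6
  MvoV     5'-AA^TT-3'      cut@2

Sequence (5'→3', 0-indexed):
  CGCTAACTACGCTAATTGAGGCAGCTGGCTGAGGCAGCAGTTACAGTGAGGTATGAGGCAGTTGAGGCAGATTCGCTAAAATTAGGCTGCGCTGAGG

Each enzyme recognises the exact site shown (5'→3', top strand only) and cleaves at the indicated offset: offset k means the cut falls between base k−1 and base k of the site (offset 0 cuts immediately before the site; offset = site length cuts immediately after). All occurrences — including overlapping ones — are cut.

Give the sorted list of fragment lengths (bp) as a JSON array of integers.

Per-enzyme occurrences:
  KluIX TGAGGCAG/8: at [16, 29, 53, 62] ⇒ [24, 37, 61, 70]
  IvoX (CCCGGCA, off=4): no sites
  ZebII CGCTAA/6: at [0, 9, 73] ⇒ [6, 15, 79]
  MvoV AATT/2: at [13, 79] ⇒ [15, 81]

Pooled cuts: [6, 15, 24, 37, 61, 70, 79, 81]

Fragment lengths:
  6→15: 9 bp
  15→24: 9 bp
  24→37: 13 bp
  37→61: 24 bp
  61→70: 9 bp
  70→79: 9 bp
  79→81: 2 bp
  81→6 (wrap): 97-81+6 = 22 bp

[2,9,9,9,9,13,22,24]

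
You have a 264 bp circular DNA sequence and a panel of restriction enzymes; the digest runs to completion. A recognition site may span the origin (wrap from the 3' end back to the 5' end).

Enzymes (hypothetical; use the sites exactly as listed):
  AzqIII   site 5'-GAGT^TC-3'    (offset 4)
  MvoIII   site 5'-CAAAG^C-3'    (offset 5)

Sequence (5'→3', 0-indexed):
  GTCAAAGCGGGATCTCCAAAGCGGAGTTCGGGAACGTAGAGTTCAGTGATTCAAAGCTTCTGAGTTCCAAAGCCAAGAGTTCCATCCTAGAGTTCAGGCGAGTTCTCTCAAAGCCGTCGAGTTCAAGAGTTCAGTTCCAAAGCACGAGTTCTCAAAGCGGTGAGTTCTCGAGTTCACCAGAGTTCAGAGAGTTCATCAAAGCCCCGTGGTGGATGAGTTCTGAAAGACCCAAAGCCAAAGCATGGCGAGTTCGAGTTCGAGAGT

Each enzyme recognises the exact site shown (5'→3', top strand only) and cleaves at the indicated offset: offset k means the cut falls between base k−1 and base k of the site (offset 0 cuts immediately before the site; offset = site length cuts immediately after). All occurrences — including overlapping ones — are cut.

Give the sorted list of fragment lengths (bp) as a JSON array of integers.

[6,6,6,7,7,8,8,8,8,8,9,9,9,9,10,10,10,10,12,13,14,14,15,15,16,17]

Site scan:
  AzqIII GAGTTC/4: at [23, 38, 61, 76, 89, 99, 118, 126, 145, 161, 169, 179, 188, 214, 246, 252] ⇒ [27, 42, 65, 80, 93, 103, 122, 130, 149, 165, 173, 183, 192, 218, 250, 256]
  MvoIII CAAAGC/5: at [2, 16, 51, 67, 108, 137, 152, 196, 229, 235] ⇒ [7, 21, 56, 72, 113, 142, 157, 201, 234, 240]

All cut coordinates (distinct, sorted): [7, 21, 27, 42, 56, 65, 72, 80, 93, 103, 113, 122, 130, 142, 149, 157, 165, 173, 183, 192, 201, 218, 234, 240, 250, 256]

Fragment lengths:
  7→21: 14 bp
  21→27: 6 bp
  27→42: 15 bp
  42→56: 14 bp
  56→65: 9 bp
  65→72: 7 bp
  72→80: 8 bp
  80→93: 13 bp
  93→103: 10 bp
  103→113: 10 bp
  113→122: 9 bp
  122→130: 8 bp
  130→142: 12 bp
  142→149: 7 bp
  149→157: 8 bp
  157→165: 8 bp
  165→173: 8 bp
  173→183: 10 bp
  183→192: 9 bp
  192→201: 9 bp
  201→218: 17 bp
  218→234: 16 bp
  234→240: 6 bp
  240→250: 10 bp
  250→256: 6 bp
  256→7 (wrap): 264-256+7 = 15 bp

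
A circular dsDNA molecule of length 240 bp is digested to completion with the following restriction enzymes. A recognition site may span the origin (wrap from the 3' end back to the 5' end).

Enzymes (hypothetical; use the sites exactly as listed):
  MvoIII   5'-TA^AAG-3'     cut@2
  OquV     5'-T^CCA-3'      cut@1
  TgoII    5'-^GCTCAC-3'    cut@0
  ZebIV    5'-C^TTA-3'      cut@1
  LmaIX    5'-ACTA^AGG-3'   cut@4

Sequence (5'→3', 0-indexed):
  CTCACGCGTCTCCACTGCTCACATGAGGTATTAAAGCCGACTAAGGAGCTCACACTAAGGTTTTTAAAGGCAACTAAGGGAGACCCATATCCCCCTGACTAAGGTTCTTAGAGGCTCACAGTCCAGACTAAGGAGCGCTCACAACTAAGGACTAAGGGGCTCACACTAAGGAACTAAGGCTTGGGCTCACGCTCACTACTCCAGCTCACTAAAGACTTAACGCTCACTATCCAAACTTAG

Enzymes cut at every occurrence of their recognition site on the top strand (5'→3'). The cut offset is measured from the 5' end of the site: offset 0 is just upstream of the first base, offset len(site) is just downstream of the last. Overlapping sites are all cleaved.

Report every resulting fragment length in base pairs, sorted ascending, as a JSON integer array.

[3,3,4,4,5,5,5,6,6,6,6,6,7,8,8,8,8,9,9,9,10,10,10,10,10,11,12,17,25]

Site scan:
  MvoIII TAAAG/2: at [31, 64, 209] ⇒ [33, 66, 211]
  OquV TCCA/1: at [10, 121, 199, 229] ⇒ [11, 122, 200, 230]
  TgoII GCTCAC/0: at [16, 47, 113, 136, 158, 184, 190, 203, 221, 239] ⇒ [16, 47, 113, 136, 158, 184, 190, 203, 221, 239]
  ZebIV CTTA/1: at [106, 215, 235] ⇒ [107, 216, 236]
  LmaIX ACTAAGG/4: at [39, 53, 72, 97, 126, 143, 150, 164, 172] ⇒ [43, 57, 76, 101, 130, 147, 154, 168, 176]

All cut coordinates (distinct, sorted): [11, 16, 33, 43, 47, 57, 66, 76, 101, 107, 113, 122, 130, 136, 147, 154, 158, 168, 176, 184, 190, 200, 203, 211, 216, 221, 230, 236, 239]

Fragments:
  11→16: 5 bp
  16→33: 17 bp
  33→43: 10 bp
  43→47: 4 bp
  47→57: 10 bp
  57→66: 9 bp
  66→76: 10 bp
  76→101: 25 bp
  101→107: 6 bp
  107→113: 6 bp
  113→122: 9 bp
  122→130: 8 bp
  130→136: 6 bp
  136→147: 11 bp
  147→154: 7 bp
  154→158: 4 bp
  158→168: 10 bp
  168→176: 8 bp
  176→184: 8 bp
  184→190: 6 bp
  190→200: 10 bp
  200→203: 3 bp
  203→211: 8 bp
  211→216: 5 bp
  216→221: 5 bp
  221→230: 9 bp
  230→236: 6 bp
  236→239: 3 bp
  239→11 (wrap): 240-239+11 = 12 bp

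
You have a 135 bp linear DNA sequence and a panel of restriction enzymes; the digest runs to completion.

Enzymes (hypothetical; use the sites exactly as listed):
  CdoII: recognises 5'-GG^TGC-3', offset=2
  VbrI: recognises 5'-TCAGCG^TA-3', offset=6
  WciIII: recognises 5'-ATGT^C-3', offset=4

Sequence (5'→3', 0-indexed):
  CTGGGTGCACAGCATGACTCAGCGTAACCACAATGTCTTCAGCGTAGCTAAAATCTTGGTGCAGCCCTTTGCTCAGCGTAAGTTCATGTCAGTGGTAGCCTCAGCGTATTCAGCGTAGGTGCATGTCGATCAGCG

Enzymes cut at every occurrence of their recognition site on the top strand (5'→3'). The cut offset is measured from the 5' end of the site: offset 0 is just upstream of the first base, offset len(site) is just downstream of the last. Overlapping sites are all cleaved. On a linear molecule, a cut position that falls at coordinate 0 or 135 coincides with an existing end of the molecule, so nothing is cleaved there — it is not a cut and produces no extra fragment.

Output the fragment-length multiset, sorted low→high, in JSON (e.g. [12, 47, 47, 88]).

[4,5,7,8,9,9,11,12,15,17,19,19]

Site scan:
  CdoII GGTGC/2: at [3, 57, 117] ⇒ [5, 59, 119]
  VbrI TCAGCGTA/6: at [18, 38, 72, 100, 109] ⇒ [24, 44, 78, 106, 115]
  WciIII ATGTC/4: at [32, 85, 122] ⇒ [36, 89, 126]

All cut coordinates (distinct, sorted): [5, 24, 36, 44, 59, 78, 89, 106, 115, 119, 126]

Fragment lengths:
  [0,5): 5 bp
  [5,24): 19 bp
  [24,36): 12 bp
  [36,44): 8 bp
  [44,59): 15 bp
  [59,78): 19 bp
  [78,89): 11 bp
  [89,106): 17 bp
  [106,115): 9 bp
  [115,119): 4 bp
  [119,126): 7 bp
  [126,135): 9 bp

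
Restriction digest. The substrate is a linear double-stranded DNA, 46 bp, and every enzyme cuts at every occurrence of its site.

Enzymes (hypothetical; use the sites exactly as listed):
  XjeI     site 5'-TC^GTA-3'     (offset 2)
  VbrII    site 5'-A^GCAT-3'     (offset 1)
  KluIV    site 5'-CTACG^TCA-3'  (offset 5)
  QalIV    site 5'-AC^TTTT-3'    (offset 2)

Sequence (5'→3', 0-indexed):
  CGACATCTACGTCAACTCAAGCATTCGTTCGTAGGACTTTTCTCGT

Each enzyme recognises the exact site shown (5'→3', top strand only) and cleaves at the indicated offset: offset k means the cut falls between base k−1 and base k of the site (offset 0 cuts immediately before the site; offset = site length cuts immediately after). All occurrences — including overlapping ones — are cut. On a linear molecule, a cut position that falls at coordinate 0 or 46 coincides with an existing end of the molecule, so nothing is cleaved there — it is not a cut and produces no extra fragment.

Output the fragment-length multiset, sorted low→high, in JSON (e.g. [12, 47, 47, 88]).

[7,9,9,10,11]

Per-enzyme occurrences:
  XjeI (TCGTA, off=2): starts [28] → cuts [30]
  VbrII (AGCAT, off=1): starts [19] → cuts [20]
  KluIV (CTACGTCA, off=5): starts [6] → cuts [11]
  QalIV (ACTTTT, off=2): starts [35] → cuts [37]

Pooled cuts: [11, 20, 30, 37]

Fragment lengths:
  [0,11): 11 bp
  [11,20): 9 bp
  [20,30): 10 bp
  [30,37): 7 bp
  [37,46): 9 bp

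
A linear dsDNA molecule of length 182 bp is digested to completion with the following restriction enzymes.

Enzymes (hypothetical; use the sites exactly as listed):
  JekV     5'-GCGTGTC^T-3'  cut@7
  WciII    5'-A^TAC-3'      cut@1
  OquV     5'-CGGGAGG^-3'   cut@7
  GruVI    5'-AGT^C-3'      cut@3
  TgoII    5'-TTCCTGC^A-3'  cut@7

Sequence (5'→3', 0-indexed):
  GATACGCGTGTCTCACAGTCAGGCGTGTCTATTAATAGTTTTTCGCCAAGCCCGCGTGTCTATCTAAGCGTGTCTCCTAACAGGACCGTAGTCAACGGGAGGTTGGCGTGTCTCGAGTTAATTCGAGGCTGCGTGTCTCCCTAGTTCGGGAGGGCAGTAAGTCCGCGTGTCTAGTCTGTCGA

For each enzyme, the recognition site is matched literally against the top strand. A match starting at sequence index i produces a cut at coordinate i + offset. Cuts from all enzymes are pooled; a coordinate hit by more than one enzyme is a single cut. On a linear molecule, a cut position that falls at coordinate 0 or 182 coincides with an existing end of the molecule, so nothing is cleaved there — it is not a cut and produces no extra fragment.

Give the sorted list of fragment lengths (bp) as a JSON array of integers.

[2,4,7,7,9,9,10,10,10,10,14,16,18,25,31]

Scan for sites:
  JekV (GCGTGTCT, off=7): starts [5, 22, 53, 67, 105, 130, 164] → cuts [12, 29, 60, 74, 112, 137, 171]
  WciII (ATAC, off=1): starts [1] → cuts [2]
  OquV (CGGGAGG, off=7): starts [95, 146] → cuts [102, 153]
  GruVI (AGTC, off=3): starts [16, 89, 159, 172] → cuts [19, 92, 162, 175]
  TgoII (TTCCTGCA, off=7): no sites

All cut coordinates (distinct, sorted): [2, 12, 19, 29, 60, 74, 92, 102, 112, 137, 153, 162, 171, 175]

Fragment lengths:
  [0,2): 2 bp
  [2,12): 10 bp
  [12,19): 7 bp
  [19,29): 10 bp
  [29,60): 31 bp
  [60,74): 14 bp
  [74,92): 18 bp
  [92,102): 10 bp
  [102,112): 10 bp
  [112,137): 25 bp
  [137,153): 16 bp
  [153,162): 9 bp
  [162,171): 9 bp
  [171,175): 4 bp
  [175,182): 7 bp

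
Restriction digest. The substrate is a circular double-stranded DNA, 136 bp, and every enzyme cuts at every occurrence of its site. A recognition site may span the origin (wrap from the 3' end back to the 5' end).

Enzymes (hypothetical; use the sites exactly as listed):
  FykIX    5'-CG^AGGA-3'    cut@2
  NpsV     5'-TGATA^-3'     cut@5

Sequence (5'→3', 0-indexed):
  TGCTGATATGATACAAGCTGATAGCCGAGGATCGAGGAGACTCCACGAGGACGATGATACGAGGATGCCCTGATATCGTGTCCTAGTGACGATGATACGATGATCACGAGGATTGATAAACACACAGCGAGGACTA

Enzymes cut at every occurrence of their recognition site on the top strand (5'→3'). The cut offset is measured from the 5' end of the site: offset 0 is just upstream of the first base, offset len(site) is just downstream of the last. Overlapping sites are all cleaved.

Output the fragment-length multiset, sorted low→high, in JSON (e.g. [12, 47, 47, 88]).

Site scan:
  FykIX (CGAGGA, off=2): starts [25, 32, 45, 59, 106, 127] → cuts [27, 34, 47, 61, 108, 129]
  NpsV (TGATA, off=5): starts [3, 8, 18, 54, 70, 92, 113] → cuts [8, 13, 23, 59, 75, 97, 118]

All cut coordinates (distinct, sorted): [8, 13, 23, 27, 34, 47, 59, 61, 75, 97, 108, 118, 129]

Fragment lengths:
  8→13: 5 bp
  13→23: 10 bp
  23→27: 4 bp
  27→34: 7 bp
  34→47: 13 bp
  47→59: 12 bp
  59→61: 2 bp
  61→75: 14 bp
  75→97: 22 bp
  97→108: 11 bp
  108→118: 10 bp
  118→129: 11 bp
  129→8 (wrap): 136-129+8 = 15 bp

[2,4,5,7,10,10,11,11,12,13,14,15,22]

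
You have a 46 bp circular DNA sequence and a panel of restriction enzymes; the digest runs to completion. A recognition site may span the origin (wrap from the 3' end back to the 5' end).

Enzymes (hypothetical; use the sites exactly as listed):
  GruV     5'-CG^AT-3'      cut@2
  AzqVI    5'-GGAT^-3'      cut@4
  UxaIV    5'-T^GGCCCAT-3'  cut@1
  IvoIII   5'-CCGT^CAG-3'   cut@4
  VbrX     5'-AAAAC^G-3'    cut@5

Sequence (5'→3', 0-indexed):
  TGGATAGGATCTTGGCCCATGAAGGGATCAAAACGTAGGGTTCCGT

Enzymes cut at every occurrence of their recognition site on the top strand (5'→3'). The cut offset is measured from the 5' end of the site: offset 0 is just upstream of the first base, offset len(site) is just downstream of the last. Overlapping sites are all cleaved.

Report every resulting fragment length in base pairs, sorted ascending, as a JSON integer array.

Scan for sites:
  GruV (CGAT, off=2): no sites
  AzqVI GGAT/4: at [1, 6, 24] ⇒ [5, 10, 28]
  UxaIV TGGCCCAT/1: at [12] ⇒ [13]
  IvoIII (CCGTCAG, off=4): no sites
  VbrX AAAACG/5: at [29] ⇒ [34]

All cut coordinates (distinct, sorted): [5, 10, 13, 28, 34]

Fragment lengths:
  5→10: 5 bp
  10→13: 3 bp
  13→28: 15 bp
  28→34: 6 bp
  34→5 (wrap): 46-34+5 = 17 bp

[3,5,6,15,17]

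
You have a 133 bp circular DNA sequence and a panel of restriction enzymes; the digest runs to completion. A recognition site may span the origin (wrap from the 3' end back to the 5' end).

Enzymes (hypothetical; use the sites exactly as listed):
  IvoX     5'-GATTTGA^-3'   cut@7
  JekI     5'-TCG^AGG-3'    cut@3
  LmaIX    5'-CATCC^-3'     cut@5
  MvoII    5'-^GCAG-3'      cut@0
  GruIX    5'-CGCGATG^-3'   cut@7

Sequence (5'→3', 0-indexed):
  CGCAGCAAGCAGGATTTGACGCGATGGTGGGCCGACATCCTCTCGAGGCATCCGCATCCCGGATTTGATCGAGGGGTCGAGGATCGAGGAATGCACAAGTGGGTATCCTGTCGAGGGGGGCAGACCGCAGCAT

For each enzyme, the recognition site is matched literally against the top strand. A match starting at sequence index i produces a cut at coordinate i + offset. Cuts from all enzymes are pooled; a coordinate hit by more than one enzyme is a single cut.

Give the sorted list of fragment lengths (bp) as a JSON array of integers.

Per-enzyme occurrences:
  IvoX (GATTTGA, off=7): starts [12, 61] → cuts [19, 68]
  JekI (TCGAGG, off=3): starts [42, 68, 76, 83, 110] → cuts [45, 71, 79, 86, 113]
  LmaIX (CATCC, off=5): starts [35, 48, 54] → cuts [40, 53, 59]
  MvoII (GCAG, off=0): starts [1, 8, 119, 126] → cuts [1, 8, 119, 126]
  GruIX (CGCGATG, off=7): starts [19] → cuts [26]

All cut coordinates (distinct, sorted): [1, 8, 19, 26, 40, 45, 53, 59, 68, 71, 79, 86, 113, 119, 126]

Fragments:
  1→8: 7 bp
  8→19: 11 bp
  19→26: 7 bp
  26→40: 14 bp
  40→45: 5 bp
  45→53: 8 bp
  53→59: 6 bp
  59→68: 9 bp
  68→71: 3 bp
  71→79: 8 bp
  79→86: 7 bp
  86→113: 27 bp
  113→119: 6 bp
  119→126: 7 bp
  126→1 (wrap): 133-126+1 = 8 bp

[3,5,6,6,7,7,7,7,8,8,8,9,11,14,27]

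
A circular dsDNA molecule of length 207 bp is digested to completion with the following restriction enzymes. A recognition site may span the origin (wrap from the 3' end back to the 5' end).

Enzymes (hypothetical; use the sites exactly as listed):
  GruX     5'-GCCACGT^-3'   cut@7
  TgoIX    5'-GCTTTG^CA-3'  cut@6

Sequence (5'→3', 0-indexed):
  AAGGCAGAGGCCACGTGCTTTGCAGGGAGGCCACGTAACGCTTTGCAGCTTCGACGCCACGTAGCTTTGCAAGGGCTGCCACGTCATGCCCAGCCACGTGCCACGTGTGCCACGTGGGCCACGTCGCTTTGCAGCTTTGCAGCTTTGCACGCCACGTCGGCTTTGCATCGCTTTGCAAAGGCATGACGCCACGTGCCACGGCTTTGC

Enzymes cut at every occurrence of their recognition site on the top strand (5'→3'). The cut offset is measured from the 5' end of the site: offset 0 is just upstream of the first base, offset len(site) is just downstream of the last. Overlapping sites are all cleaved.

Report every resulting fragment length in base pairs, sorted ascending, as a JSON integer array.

[6,7,7,7,8,8,8,9,9,9,10,10,12,14,15,15,17,17,19]

Site scan:
  GruX GCCACGT/7: at [9, 29, 55, 77, 92, 99, 108, 117, 150, 187] ⇒ [16, 36, 62, 84, 99, 106, 115, 124, 157, 194]
  TgoIX GCTTTGCA/6: at [16, 39, 63, 125, 133, 141, 159, 169, 200] ⇒ [22, 45, 69, 131, 139, 147, 165, 175, 206]

Pooled cuts: [16, 22, 36, 45, 62, 69, 84, 99, 106, 115, 124, 131, 139, 147, 157, 165, 175, 194, 206]

Fragment lengths:
  16→22: 6 bp
  22→36: 14 bp
  36→45: 9 bp
  45→62: 17 bp
  62→69: 7 bp
  69→84: 15 bp
  84→99: 15 bp
  99→106: 7 bp
  106→115: 9 bp
  115→124: 9 bp
  124→131: 7 bp
  131→139: 8 bp
  139→147: 8 bp
  147→157: 10 bp
  157→165: 8 bp
  165→175: 10 bp
  175→194: 19 bp
  194→206: 12 bp
  206→16 (wrap): 207-206+16 = 17 bp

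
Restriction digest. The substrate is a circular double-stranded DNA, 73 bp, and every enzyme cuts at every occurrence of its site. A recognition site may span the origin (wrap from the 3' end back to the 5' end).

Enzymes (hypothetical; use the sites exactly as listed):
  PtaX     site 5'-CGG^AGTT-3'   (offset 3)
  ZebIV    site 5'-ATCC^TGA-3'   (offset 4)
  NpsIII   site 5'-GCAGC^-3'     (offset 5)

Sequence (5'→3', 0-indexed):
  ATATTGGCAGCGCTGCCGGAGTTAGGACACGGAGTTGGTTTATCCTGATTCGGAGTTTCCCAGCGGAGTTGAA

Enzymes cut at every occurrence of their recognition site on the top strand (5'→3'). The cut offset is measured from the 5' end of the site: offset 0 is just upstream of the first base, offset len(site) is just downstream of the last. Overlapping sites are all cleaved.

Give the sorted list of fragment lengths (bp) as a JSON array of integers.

[8,8,13,13,13,18]

Scan for sites:
  PtaX (CGGAGTT, off=3): starts [16, 29, 50, 63] → cuts [19, 32, 53, 66]
  ZebIV (ATCCTGA, off=4): starts [41] → cuts [45]
  NpsIII (GCAGC, off=5): starts [6] → cuts [11]

All cut coordinates (distinct, sorted): [11, 19, 32, 45, 53, 66]

Fragments:
  11→19: 8 bp
  19→32: 13 bp
  32→45: 13 bp
  45→53: 8 bp
  53→66: 13 bp
  66→11 (wrap): 73-66+11 = 18 bp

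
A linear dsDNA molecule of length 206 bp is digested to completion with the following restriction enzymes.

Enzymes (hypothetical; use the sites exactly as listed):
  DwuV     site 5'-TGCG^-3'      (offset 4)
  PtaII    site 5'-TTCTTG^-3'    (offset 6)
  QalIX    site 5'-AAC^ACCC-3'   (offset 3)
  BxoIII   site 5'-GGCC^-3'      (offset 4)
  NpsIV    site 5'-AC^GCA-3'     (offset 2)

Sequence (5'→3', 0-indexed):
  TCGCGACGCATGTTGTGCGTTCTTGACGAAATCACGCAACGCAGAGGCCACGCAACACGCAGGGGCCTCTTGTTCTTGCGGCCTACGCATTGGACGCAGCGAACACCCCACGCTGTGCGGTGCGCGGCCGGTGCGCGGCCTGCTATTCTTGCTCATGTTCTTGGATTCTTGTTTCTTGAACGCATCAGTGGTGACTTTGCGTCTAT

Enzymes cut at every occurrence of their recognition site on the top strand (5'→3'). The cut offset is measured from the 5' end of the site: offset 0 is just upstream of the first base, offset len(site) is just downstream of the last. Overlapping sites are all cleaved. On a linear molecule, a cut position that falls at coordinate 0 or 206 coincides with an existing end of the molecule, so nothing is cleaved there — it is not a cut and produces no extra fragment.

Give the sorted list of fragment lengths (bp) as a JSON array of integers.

Site scan:
  DwuV (TGCG, off=4): starts [15, 76, 115, 120, 131, 197] → cuts [19, 80, 119, 124, 135, 201]
  PtaII (TTCTTG, off=6): starts [19, 72, 145, 157, 165, 172] → cuts [25, 78, 151, 163, 171, 178]
  QalIX (AACACCC, off=3): starts [101] → cuts [104]
  BxoIII (GGCC, off=4): starts [45, 63, 79, 125, 136] → cuts [49, 67, 83, 129, 140]
  NpsIV (ACGCA, off=2): starts [5, 33, 38, 49, 56, 84, 93, 179] → cuts [7, 35, 40, 51, 58, 86, 95, 181]

Pooled cuts: [7, 19, 25, 35, 40, 49, 51, 58, 67, 78, 80, 83, 86, 95, 104, 119, 124, 129, 135, 140, 151, 163, 171, 178, 181, 201]

Fragment lengths:
  [0,7): 7 bp
  [7,19): 12 bp
  [19,25): 6 bp
  [25,35): 10 bp
  [35,40): 5 bp
  [40,49): 9 bp
  [49,51): 2 bp
  [51,58): 7 bp
  [58,67): 9 bp
  [67,78): 11 bp
  [78,80): 2 bp
  [80,83): 3 bp
  [83,86): 3 bp
  [86,95): 9 bp
  [95,104): 9 bp
  [104,119): 15 bp
  [119,124): 5 bp
  [124,129): 5 bp
  [129,135): 6 bp
  [135,140): 5 bp
  [140,151): 11 bp
  [151,163): 12 bp
  [163,171): 8 bp
  [171,178): 7 bp
  [178,181): 3 bp
  [181,201): 20 bp
  [201,206): 5 bp

[2,2,3,3,3,5,5,5,5,5,6,6,7,7,7,8,9,9,9,9,10,11,11,12,12,15,20]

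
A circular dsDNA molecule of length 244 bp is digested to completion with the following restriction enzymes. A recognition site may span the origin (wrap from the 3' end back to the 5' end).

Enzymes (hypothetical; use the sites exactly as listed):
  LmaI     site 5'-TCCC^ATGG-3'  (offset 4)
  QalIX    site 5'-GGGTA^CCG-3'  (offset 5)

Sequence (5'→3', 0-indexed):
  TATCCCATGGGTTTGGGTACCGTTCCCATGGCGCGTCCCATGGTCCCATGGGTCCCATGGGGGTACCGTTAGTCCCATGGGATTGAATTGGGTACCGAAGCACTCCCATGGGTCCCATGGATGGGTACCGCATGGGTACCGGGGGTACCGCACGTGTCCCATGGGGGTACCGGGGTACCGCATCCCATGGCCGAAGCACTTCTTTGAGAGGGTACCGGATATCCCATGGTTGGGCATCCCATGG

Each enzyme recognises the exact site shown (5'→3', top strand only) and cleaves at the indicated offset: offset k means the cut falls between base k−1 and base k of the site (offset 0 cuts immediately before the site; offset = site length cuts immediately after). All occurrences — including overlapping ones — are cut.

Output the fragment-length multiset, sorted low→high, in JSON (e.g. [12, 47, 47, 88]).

Scan for sites:
  LmaI TCCCATGG/4: at [2, 23, 35, 43, 52, 72, 103, 112, 156, 182, 221, 236] ⇒ [6, 27, 39, 47, 56, 76, 107, 116, 160, 186, 225, 240]
  QalIX GGGTACCG/5: at [14, 60, 89, 122, 133, 142, 164, 172, 209] ⇒ [19, 65, 94, 127, 138, 147, 169, 177, 214]

All cut coordinates (distinct, sorted): [6, 19, 27, 39, 47, 56, 65, 76, 94, 107, 116, 127, 138, 147, 160, 169, 177, 186, 214, 225, 240]

Fragment lengths:
  6→19: 13 bp
  19→27: 8 bp
  27→39: 12 bp
  39→47: 8 bp
  47→56: 9 bp
  56→65: 9 bp
  65→76: 11 bp
  76→94: 18 bp
  94→107: 13 bp
  107→116: 9 bp
  116→127: 11 bp
  127→138: 11 bp
  138→147: 9 bp
  147→160: 13 bp
  160→169: 9 bp
  169→177: 8 bp
  177→186: 9 bp
  186→214: 28 bp
  214→225: 11 bp
  225→240: 15 bp
  240→6 (wrap): 244-240+6 = 10 bp

[8,8,8,9,9,9,9,9,9,10,11,11,11,11,12,13,13,13,15,18,28]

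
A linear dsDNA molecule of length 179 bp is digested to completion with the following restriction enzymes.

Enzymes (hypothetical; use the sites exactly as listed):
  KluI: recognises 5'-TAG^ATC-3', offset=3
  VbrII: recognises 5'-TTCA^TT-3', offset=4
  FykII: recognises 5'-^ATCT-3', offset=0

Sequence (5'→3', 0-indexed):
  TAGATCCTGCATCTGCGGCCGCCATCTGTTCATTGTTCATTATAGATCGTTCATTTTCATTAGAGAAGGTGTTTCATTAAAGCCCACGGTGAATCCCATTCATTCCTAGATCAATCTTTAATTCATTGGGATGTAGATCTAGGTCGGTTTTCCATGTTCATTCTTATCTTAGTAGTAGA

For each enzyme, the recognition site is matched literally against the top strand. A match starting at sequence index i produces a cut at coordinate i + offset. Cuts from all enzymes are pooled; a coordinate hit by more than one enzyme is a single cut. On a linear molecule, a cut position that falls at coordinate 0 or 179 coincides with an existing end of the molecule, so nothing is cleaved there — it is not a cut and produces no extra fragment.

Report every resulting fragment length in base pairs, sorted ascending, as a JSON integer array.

Per-enzyme occurrences:
  KluI (TAGATC, off=3): starts [0, 42, 106, 133] → cuts [3, 45, 109, 136]
  VbrII (TTCATT, off=4): starts [28, 35, 49, 55, 72, 98, 121, 156] → cuts [32, 39, 53, 59, 76, 102, 125, 160]
  FykII (ATCT, off=0): starts [10, 23, 113, 136, 165] → cuts [10, 23, 113, 136, 165]

Pooled cuts: [3, 10, 23, 32, 39, 45, 53, 59, 76, 102, 109, 113, 125, 136, 160, 165]

Fragment lengths:
  [0,3): 3 bp
  [3,10): 7 bp
  [10,23): 13 bp
  [23,32): 9 bp
  [32,39): 7 bp
  [39,45): 6 bp
  [45,53): 8 bp
  [53,59): 6 bp
  [59,76): 17 bp
  [76,102): 26 bp
  [102,109): 7 bp
  [109,113): 4 bp
  [113,125): 12 bp
  [125,136): 11 bp
  [136,160): 24 bp
  [160,165): 5 bp
  [165,179): 14 bp

[3,4,5,6,6,7,7,7,8,9,11,12,13,14,17,24,26]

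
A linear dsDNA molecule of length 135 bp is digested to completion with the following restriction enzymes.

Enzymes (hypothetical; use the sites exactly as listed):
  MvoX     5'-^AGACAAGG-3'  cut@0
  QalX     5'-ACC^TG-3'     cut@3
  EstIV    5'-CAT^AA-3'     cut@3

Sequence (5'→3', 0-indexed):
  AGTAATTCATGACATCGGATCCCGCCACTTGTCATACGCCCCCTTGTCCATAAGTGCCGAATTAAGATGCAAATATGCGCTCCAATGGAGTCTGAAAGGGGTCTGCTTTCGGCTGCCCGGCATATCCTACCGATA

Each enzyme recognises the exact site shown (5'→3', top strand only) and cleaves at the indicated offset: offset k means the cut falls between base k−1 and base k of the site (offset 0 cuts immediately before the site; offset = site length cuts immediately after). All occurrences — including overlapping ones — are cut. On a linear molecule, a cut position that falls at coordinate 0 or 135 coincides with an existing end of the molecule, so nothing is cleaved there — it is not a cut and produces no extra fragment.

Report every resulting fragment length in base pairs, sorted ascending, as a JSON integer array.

Per-enzyme occurrences:
  MvoX (AGACAAGG, off=0): no sites
  QalX (ACCTG, off=3): no sites
  EstIV (CATAA, off=3): starts [48] → cuts [51]

All cut coordinates (distinct, sorted): [51]

Fragment lengths:
  [0,51): 51 bp
  [51,135): 84 bp

[51,84]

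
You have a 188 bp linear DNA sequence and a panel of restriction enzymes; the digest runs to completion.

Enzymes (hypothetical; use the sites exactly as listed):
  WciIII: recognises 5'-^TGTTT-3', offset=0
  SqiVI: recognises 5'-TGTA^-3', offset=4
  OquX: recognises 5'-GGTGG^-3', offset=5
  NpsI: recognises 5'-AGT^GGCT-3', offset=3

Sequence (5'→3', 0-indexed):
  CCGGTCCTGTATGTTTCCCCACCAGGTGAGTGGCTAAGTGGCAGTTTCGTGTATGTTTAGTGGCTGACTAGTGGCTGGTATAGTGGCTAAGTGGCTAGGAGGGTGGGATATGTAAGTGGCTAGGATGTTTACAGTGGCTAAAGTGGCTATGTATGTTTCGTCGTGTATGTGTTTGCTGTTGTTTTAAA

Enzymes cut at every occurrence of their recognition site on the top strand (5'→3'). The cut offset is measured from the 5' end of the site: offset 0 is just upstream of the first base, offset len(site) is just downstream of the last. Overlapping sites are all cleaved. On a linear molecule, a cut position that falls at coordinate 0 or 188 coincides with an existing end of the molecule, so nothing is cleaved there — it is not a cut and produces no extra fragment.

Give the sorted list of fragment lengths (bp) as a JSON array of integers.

Site scan:
  WciIII (TGTTT, off=0): starts [11, 53, 125, 153, 169, 179] → cuts [11, 53, 125, 153, 169, 179]
  SqiVI (TGTA, off=4): starts [7, 49, 110, 149, 163] → cuts [11, 53, 114, 153, 167]
  OquX (GGTGG, off=5): starts [101] → cuts [106]
  NpsI (AGTGGCT, off=3): starts [28, 58, 69, 81, 89, 114, 132, 141] → cuts [31, 61, 72, 84, 92, 117, 135, 144]

Pooled cuts: [11, 31, 53, 61, 72, 84, 92, 106, 114, 117, 125, 135, 144, 153, 167, 169, 179]

Fragment lengths:
  [0,11): 11 bp
  [11,31): 20 bp
  [31,53): 22 bp
  [53,61): 8 bp
  [61,72): 11 bp
  [72,84): 12 bp
  [84,92): 8 bp
  [92,106): 14 bp
  [106,114): 8 bp
  [114,117): 3 bp
  [117,125): 8 bp
  [125,135): 10 bp
  [135,144): 9 bp
  [144,153): 9 bp
  [153,167): 14 bp
  [167,169): 2 bp
  [169,179): 10 bp
  [179,188): 9 bp

[2,3,8,8,8,8,9,9,9,10,10,11,11,12,14,14,20,22]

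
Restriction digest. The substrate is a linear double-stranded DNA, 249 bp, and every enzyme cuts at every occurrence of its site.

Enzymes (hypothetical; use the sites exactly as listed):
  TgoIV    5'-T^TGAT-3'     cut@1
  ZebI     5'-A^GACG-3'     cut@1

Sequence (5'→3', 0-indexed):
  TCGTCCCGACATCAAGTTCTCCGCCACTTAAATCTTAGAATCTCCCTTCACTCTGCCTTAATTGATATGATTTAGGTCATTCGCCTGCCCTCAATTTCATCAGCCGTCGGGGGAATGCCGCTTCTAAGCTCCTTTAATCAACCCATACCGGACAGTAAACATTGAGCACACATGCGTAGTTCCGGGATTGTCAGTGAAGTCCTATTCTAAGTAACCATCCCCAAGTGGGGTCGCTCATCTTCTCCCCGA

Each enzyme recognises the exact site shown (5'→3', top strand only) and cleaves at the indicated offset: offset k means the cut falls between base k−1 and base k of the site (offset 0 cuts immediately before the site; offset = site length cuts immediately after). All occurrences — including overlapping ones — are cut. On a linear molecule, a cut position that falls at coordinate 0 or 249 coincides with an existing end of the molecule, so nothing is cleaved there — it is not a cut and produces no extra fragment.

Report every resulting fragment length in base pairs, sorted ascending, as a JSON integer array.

Per-enzyme occurrences:
  TgoIV (TTGAT, off=1): starts [61] → cuts [62]
  ZebI (AGACG, off=1): no sites

All cut coordinates (distinct, sorted): [62]

Fragment lengths:
  [0,62): 62 bp
  [62,249): 187 bp

[62,187]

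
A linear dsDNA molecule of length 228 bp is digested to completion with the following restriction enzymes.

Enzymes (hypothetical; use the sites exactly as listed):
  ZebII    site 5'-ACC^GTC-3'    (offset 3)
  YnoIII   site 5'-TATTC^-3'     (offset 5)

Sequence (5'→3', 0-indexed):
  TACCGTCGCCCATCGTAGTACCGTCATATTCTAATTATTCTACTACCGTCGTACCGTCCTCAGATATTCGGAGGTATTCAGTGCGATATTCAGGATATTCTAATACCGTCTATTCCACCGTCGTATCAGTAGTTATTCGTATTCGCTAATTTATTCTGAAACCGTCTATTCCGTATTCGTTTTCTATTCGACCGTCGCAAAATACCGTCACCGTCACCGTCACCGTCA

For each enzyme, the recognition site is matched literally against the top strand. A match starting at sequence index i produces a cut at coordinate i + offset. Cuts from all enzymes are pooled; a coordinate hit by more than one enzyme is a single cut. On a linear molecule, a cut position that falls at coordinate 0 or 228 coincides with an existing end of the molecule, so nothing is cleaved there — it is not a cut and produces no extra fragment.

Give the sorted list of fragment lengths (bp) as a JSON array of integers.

[4,4,4,4,6,6,6,6,7,7,7,7,8,8,8,9,9,9,10,11,12,12,13,14,18,19]

Site scan:
  ZebII (ACCGTC, off=3): starts [1, 19, 44, 52, 104, 116, 160, 190, 203, 209, 215, 221] → cuts [4, 22, 47, 55, 107, 119, 163, 193, 206, 212, 218, 224]
  YnoIII (TATTC, off=5): starts [26, 35, 64, 74, 86, 95, 110, 133, 139, 151, 166, 173, 184] → cuts [31, 40, 69, 79, 91, 100, 115, 138, 144, 156, 171, 178, 189]

Pooled cuts: [4, 22, 31, 40, 47, 55, 69, 79, 91, 100, 107, 115, 119, 138, 144, 156, 163, 171, 178, 189, 193, 206, 212, 218, 224]

Fragment lengths:
  [0,4): 4 bp
  [4,22): 18 bp
  [22,31): 9 bp
  [31,40): 9 bp
  [40,47): 7 bp
  [47,55): 8 bp
  [55,69): 14 bp
  [69,79): 10 bp
  [79,91): 12 bp
  [91,100): 9 bp
  [100,107): 7 bp
  [107,115): 8 bp
  [115,119): 4 bp
  [119,138): 19 bp
  [138,144): 6 bp
  [144,156): 12 bp
  [156,163): 7 bp
  [163,171): 8 bp
  [171,178): 7 bp
  [178,189): 11 bp
  [189,193): 4 bp
  [193,206): 13 bp
  [206,212): 6 bp
  [212,218): 6 bp
  [218,224): 6 bp
  [224,228): 4 bp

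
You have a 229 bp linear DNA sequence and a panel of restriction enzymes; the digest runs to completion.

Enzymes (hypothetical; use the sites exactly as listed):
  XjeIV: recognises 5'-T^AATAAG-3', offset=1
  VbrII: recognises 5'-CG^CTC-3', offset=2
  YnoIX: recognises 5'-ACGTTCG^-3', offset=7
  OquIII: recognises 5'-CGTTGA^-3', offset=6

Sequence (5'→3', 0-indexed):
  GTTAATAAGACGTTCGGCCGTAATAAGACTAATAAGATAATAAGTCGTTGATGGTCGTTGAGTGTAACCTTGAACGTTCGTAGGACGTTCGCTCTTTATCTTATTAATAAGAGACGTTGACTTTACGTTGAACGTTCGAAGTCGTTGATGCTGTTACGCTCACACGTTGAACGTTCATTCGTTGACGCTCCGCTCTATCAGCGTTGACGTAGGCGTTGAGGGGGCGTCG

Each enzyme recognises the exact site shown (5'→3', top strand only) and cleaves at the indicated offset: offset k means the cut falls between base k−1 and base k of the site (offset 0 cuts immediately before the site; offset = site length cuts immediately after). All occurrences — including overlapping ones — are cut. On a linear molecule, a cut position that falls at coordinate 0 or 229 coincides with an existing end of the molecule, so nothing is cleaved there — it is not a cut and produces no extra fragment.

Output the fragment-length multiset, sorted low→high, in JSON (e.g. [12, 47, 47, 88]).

[2,3,5,5,7,8,9,10,10,10,10,11,11,12,12,13,13,14,15,15,15,19]

Per-enzyme occurrences:
  XjeIV TAATAAG/1: at [2, 20, 29, 37, 104] ⇒ [3, 21, 30, 38, 105]
  VbrII CGCTC/2: at [89, 156, 185, 190] ⇒ [91, 158, 187, 192]
  YnoIX ACGTTCG/7: at [9, 73, 84, 131] ⇒ [16, 80, 91, 138]
  OquIII CGTTGA/6: at [45, 55, 114, 125, 142, 164, 179, 201, 213] ⇒ [51, 61, 120, 131, 148, 170, 185, 207, 219]

All cut coordinates (distinct, sorted): [3, 16, 21, 30, 38, 51, 61, 80, 91, 105, 120, 131, 138, 148, 158, 170, 185, 187, 192, 207, 219]

Fragments:
  [0,3): 3 bp
  [3,16): 13 bp
  [16,21): 5 bp
  [21,30): 9 bp
  [30,38): 8 bp
  [38,51): 13 bp
  [51,61): 10 bp
  [61,80): 19 bp
  [80,91): 11 bp
  [91,105): 14 bp
  [105,120): 15 bp
  [120,131): 11 bp
  [131,138): 7 bp
  [138,148): 10 bp
  [148,158): 10 bp
  [158,170): 12 bp
  [170,185): 15 bp
  [185,187): 2 bp
  [187,192): 5 bp
  [192,207): 15 bp
  [207,219): 12 bp
  [219,229): 10 bp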